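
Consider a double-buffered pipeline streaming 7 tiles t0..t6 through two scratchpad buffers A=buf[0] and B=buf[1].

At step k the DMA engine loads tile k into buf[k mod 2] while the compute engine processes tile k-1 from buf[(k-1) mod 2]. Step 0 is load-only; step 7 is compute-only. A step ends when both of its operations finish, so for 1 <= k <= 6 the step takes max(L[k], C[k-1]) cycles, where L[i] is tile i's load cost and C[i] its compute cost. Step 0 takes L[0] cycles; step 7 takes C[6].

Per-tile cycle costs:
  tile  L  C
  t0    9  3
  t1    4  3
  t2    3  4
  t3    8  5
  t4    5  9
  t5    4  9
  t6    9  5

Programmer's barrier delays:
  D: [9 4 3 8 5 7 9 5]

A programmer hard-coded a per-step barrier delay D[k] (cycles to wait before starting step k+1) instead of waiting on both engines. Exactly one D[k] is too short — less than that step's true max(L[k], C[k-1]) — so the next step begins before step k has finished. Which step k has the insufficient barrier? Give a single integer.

[0] required=L[0]=9=9 vs D=9 ok
[1] required=max(L[1]=4,C[0]=3)=4 vs D=4 ok
[2] required=max(L[2]=3,C[1]=3)=3 vs D=3 ok
[3] required=max(L[3]=8,C[2]=4)=8 vs D=8 ok
[4] required=max(L[4]=5,C[3]=5)=5 vs D=5 ok
[5] required=max(L[5]=4,C[4]=9)=9 vs D=7 SHORT
[6] required=max(L[6]=9,C[5]=9)=9 vs D=9 ok
[7] required=C[6]=5=5 vs D=5 ok

hazard at step 5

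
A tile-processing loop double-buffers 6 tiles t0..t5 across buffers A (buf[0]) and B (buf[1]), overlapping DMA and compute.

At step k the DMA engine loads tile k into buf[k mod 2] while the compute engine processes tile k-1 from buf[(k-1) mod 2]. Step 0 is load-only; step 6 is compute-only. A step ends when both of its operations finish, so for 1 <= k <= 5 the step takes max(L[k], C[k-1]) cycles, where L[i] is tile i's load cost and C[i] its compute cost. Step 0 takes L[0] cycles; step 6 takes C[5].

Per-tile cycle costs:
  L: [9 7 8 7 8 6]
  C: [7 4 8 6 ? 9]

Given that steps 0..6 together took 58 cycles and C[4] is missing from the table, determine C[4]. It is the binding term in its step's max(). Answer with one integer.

C[4] = 9

step 0 = dur = L[0]=9 = 9
step 1 = dur = max(L[1]=7, C[0]=7) = 7
step 2 = dur = max(L[2]=8, C[1]=4) = 8
step 3 = dur = max(L[3]=7, C[2]=8) = 8
step 4 = dur = max(L[4]=8, C[3]=6) = 8
step 5 = dur = max(L[5]=6, C[4]=?) = C[4]  (unknown; binding)
step 6 = dur = C[5]=9 = 9
sum of known step durations = 49
dur[5] = total - known = 58 - 49 = 9
C[4] is the binding max in step 5, so C[4] = dur[5] = 9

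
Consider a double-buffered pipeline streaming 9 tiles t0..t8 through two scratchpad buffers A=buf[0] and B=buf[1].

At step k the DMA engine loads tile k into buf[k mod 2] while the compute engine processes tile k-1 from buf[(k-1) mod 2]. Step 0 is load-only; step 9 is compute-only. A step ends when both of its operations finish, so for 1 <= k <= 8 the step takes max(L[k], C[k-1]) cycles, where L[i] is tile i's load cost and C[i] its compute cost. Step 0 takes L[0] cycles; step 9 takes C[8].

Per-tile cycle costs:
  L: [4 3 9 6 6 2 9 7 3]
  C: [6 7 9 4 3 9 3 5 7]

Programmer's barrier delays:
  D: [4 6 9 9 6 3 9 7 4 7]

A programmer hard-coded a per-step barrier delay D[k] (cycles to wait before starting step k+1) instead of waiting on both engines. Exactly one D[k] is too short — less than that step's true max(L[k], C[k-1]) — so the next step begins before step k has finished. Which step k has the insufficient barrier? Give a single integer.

[0] required=L[0]=4=4 vs D=4 ok
[1] required=max(L[1]=3,C[0]=6)=6 vs D=6 ok
[2] required=max(L[2]=9,C[1]=7)=9 vs D=9 ok
[3] required=max(L[3]=6,C[2]=9)=9 vs D=9 ok
[4] required=max(L[4]=6,C[3]=4)=6 vs D=6 ok
[5] required=max(L[5]=2,C[4]=3)=3 vs D=3 ok
[6] required=max(L[6]=9,C[5]=9)=9 vs D=9 ok
[7] required=max(L[7]=7,C[6]=3)=7 vs D=7 ok
[8] required=max(L[8]=3,C[7]=5)=5 vs D=4 SHORT
[9] required=C[8]=7=7 vs D=7 ok

hazard at step 8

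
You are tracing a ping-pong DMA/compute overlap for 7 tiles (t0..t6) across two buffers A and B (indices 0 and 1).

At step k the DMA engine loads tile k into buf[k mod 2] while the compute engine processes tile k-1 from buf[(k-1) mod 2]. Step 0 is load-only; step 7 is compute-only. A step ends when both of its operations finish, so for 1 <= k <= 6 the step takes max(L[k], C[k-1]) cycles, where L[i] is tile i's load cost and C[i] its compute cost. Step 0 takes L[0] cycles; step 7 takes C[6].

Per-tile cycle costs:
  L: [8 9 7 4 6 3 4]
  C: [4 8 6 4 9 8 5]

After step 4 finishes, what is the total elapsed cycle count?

end_cycle[4] = 37

k=0 load=t0/8c comp=- wait=8 total=8
k=1 load=t1/9c comp=t0/4c wait=9 total=17
k=2 load=t2/7c comp=t1/8c wait=8 total=25
k=3 load=t3/4c comp=t2/6c wait=6 total=31
k=4 load=t4/6c comp=t3/4c wait=6 total=37
k=5 load=t5/3c comp=t4/9c wait=9 total=46
k=6 load=t6/4c comp=t5/8c wait=8 total=54
k=7 load=- comp=t6/5c wait=5 total=59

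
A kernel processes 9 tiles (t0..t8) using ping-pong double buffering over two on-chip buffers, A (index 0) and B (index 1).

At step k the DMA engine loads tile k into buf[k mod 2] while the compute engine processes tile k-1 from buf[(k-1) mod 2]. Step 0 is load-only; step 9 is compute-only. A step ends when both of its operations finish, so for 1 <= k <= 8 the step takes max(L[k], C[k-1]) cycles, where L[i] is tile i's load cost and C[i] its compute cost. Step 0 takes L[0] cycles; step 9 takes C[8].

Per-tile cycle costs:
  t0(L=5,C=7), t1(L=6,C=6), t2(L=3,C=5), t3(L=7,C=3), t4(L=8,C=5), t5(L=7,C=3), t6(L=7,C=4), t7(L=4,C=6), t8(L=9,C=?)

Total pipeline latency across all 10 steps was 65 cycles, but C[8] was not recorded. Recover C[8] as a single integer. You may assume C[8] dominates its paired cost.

C[8] = 5

step 0 = dur = L[0]=5 = 5
step 1 = dur = max(L[1]=6, C[0]=7) = 7
step 2 = dur = max(L[2]=3, C[1]=6) = 6
step 3 = dur = max(L[3]=7, C[2]=5) = 7
step 4 = dur = max(L[4]=8, C[3]=3) = 8
step 5 = dur = max(L[5]=7, C[4]=5) = 7
step 6 = dur = max(L[6]=7, C[5]=3) = 7
step 7 = dur = max(L[7]=4, C[6]=4) = 4
step 8 = dur = max(L[8]=9, C[7]=6) = 9
step 9 = dur = C[8]=? = C[8]  (unknown; binding)
sum of known step durations = 60
dur[9] = total - known = 65 - 60 = 5
C[8] is the binding max in step 9, so C[8] = dur[9] = 5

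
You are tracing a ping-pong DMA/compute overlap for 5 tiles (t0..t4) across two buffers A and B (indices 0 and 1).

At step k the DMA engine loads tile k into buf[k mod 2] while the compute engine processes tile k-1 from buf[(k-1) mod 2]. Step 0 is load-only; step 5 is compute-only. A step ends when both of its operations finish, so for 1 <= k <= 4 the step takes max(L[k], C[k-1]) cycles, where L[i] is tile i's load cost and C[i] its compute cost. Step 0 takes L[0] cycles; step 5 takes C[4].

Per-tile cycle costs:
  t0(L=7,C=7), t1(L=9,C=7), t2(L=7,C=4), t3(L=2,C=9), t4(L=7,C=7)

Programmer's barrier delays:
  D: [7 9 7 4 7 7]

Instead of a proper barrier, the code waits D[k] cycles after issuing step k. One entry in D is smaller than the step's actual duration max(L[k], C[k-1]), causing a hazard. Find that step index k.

hazard at step 4

k=0 barrier L[0]=7→7c, D[0]=7 ok
k=1 barrier max(L[1]=9,C[0]=7)→9c, D[1]=9 ok
k=2 barrier max(L[2]=7,C[1]=7)→7c, D[2]=7 ok
k=3 barrier max(L[3]=2,C[2]=4)→4c, D[3]=4 ok
k=4 barrier max(L[4]=7,C[3]=9)→9c, D[4]=7 SHORT
k=5 barrier C[4]=7→7c, D[5]=7 ok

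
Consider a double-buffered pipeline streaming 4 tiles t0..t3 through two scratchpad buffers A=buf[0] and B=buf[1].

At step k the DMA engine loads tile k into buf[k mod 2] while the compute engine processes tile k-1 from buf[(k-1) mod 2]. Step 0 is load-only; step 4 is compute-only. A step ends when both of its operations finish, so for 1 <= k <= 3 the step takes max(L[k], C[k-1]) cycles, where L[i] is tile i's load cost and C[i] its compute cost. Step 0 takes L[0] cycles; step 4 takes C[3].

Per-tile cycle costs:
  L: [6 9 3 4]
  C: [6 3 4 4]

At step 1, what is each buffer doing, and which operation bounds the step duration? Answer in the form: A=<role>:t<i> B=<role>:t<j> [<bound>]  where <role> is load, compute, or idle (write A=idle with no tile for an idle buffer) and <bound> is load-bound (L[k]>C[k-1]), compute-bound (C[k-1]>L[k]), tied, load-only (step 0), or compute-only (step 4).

step 1: A=compute:t0 B=load:t1 [load-bound]

step 0: L[0]=6 → dur=6, Σ=6 | A=load:t0 B=idle [load-only]
step 1: L[1]=9 C[0]=6 → dur=9, Σ=15 | A=compute:t0 B=load:t1 [load-bound]
step 2: L[2]=3 C[1]=3 → dur=3, Σ=18 | A=load:t2 B=compute:t1 [tied]
step 3: L[3]=4 C[2]=4 → dur=4, Σ=22 | A=compute:t2 B=load:t3 [tied]
step 4: C[3]=4 → dur=4, Σ=26 | A=idle B=compute:t3 [compute-only]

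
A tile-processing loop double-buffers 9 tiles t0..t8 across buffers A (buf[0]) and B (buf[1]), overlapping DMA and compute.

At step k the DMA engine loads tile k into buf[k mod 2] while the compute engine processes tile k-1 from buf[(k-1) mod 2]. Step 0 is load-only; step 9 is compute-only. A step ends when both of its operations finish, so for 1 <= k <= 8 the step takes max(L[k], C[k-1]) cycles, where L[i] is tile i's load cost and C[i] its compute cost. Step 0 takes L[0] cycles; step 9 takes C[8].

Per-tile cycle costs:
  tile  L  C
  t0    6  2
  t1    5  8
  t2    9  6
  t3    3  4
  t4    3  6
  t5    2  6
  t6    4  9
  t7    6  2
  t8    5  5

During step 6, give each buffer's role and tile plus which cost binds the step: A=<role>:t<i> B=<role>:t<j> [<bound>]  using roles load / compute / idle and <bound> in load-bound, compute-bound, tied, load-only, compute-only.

k=0 load=t0/6c comp=- wait=6 total=6
k=1 load=t1/5c comp=t0/2c wait=5 total=11
k=2 load=t2/9c comp=t1/8c wait=9 total=20
k=3 load=t3/3c comp=t2/6c wait=6 total=26
k=4 load=t4/3c comp=t3/4c wait=4 total=30
k=5 load=t5/2c comp=t4/6c wait=6 total=36
k=6 load=t6/4c comp=t5/6c wait=6 total=42
k=7 load=t7/6c comp=t6/9c wait=9 total=51
k=8 load=t8/5c comp=t7/2c wait=5 total=56
k=9 load=- comp=t8/5c wait=5 total=61

step 6: A=load:t6 B=compute:t5 [compute-bound]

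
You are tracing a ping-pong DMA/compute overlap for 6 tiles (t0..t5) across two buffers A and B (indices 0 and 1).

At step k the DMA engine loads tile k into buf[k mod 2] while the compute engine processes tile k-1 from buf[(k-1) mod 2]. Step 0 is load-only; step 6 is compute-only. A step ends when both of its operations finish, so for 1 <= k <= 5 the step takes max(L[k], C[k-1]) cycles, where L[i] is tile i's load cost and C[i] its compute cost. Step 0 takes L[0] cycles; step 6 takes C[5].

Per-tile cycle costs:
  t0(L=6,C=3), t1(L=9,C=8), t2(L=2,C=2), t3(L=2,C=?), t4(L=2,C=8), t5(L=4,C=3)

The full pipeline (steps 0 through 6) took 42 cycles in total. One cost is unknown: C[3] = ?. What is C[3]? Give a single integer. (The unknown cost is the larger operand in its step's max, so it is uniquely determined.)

step 0: dur = L[0]=6 = 6
step 1: dur = max(L[1]=9, C[0]=3) = 9
step 2: dur = max(L[2]=2, C[1]=8) = 8
step 3: dur = max(L[3]=2, C[2]=2) = 2
step 4: dur = max(L[4]=2, C[3]=?) = C[3]  (unknown; binding)
step 5: dur = max(L[5]=4, C[4]=8) = 8
step 6: dur = C[5]=3 = 3
sum of known step durations = 36
dur[4] = total - known = 42 - 36 = 6
C[3] is the binding max in step 4, so C[3] = dur[4] = 6

C[3] = 6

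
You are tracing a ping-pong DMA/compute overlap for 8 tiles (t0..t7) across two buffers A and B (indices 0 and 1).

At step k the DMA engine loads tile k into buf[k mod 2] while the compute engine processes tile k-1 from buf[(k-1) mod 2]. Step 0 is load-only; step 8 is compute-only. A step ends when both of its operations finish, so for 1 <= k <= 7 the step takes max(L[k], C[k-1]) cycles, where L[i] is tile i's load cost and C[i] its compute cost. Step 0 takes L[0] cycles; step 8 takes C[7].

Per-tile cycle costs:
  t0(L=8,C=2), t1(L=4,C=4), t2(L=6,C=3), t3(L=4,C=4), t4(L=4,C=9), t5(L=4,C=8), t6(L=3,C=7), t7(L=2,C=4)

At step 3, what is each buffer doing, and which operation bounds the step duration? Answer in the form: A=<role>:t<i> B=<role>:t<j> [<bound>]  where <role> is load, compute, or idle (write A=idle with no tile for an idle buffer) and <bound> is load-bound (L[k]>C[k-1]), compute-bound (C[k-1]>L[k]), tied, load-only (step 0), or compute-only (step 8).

step 0: L[0]=8 → dur=8, Σ=8 | A=load:t0 B=idle [load-only]
step 1: L[1]=4 C[0]=2 → dur=4, Σ=12 | A=compute:t0 B=load:t1 [load-bound]
step 2: L[2]=6 C[1]=4 → dur=6, Σ=18 | A=load:t2 B=compute:t1 [load-bound]
step 3: L[3]=4 C[2]=3 → dur=4, Σ=22 | A=compute:t2 B=load:t3 [load-bound]
step 4: L[4]=4 C[3]=4 → dur=4, Σ=26 | A=load:t4 B=compute:t3 [tied]
step 5: L[5]=4 C[4]=9 → dur=9, Σ=35 | A=compute:t4 B=load:t5 [compute-bound]
step 6: L[6]=3 C[5]=8 → dur=8, Σ=43 | A=load:t6 B=compute:t5 [compute-bound]
step 7: L[7]=2 C[6]=7 → dur=7, Σ=50 | A=compute:t6 B=load:t7 [compute-bound]
step 8: C[7]=4 → dur=4, Σ=54 | A=idle B=compute:t7 [compute-only]

step 3: A=compute:t2 B=load:t3 [load-bound]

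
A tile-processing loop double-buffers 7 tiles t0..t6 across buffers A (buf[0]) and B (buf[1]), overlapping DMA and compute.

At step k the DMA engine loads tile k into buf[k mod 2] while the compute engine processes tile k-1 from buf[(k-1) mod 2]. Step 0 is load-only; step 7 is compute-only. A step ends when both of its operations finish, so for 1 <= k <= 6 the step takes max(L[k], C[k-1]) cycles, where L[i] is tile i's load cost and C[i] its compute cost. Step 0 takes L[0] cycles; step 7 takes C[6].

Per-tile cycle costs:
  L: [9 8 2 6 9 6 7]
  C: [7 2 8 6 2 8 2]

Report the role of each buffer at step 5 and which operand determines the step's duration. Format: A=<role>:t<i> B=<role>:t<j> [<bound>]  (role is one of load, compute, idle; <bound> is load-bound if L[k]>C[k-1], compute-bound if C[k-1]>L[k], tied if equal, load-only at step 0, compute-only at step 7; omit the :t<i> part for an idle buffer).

step 5: A=compute:t4 B=load:t5 [load-bound]

  0. 9=9c; end=9; A:t0 B:-
  1. max(8,7)=8c; end=17; A:t0 B:t1
  2. max(2,2)=2c; end=19; A:t2 B:t1
  3. max(6,8)=8c; end=27; A:t2 B:t3
  4. max(9,6)=9c; end=36; A:t4 B:t3
  5. max(6,2)=6c; end=42; A:t4 B:t5
  6. max(7,8)=8c; end=50; A:t6 B:t5
  7. 2=2c; end=52; A:t6 B:t5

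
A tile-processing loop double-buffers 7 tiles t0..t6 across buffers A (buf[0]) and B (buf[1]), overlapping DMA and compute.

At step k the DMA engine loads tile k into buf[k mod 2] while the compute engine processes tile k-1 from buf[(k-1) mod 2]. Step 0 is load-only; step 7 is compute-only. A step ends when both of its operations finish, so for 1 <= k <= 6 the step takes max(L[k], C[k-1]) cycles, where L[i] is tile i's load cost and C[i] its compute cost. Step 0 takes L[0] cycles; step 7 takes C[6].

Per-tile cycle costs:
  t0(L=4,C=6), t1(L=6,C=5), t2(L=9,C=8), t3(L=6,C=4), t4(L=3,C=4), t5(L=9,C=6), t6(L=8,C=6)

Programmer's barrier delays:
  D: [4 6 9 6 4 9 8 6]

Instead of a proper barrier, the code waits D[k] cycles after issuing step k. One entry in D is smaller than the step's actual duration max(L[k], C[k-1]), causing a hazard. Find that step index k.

hazard at step 3

k=0 barrier L[0]=4→4c, D[0]=4 ok
k=1 barrier max(L[1]=6,C[0]=6)→6c, D[1]=6 ok
k=2 barrier max(L[2]=9,C[1]=5)→9c, D[2]=9 ok
k=3 barrier max(L[3]=6,C[2]=8)→8c, D[3]=6 SHORT
k=4 barrier max(L[4]=3,C[3]=4)→4c, D[4]=4 ok
k=5 barrier max(L[5]=9,C[4]=4)→9c, D[5]=9 ok
k=6 barrier max(L[6]=8,C[5]=6)→8c, D[6]=8 ok
k=7 barrier C[6]=6→6c, D[7]=6 ok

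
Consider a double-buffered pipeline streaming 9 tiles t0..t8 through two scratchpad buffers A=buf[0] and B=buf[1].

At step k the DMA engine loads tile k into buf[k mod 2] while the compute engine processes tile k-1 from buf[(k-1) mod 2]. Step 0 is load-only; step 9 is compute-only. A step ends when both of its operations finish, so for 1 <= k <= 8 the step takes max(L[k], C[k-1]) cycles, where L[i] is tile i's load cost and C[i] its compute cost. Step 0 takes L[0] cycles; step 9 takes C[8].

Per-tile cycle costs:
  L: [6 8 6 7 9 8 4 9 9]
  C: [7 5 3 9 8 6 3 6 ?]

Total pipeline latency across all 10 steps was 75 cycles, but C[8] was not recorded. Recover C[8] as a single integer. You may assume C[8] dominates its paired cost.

C[8] = 7

step 0 | dur = L[0]=6 = 6
step 1 | dur = max(L[1]=8, C[0]=7) = 8
step 2 | dur = max(L[2]=6, C[1]=5) = 6
step 3 | dur = max(L[3]=7, C[2]=3) = 7
step 4 | dur = max(L[4]=9, C[3]=9) = 9
step 5 | dur = max(L[5]=8, C[4]=8) = 8
step 6 | dur = max(L[6]=4, C[5]=6) = 6
step 7 | dur = max(L[7]=9, C[6]=3) = 9
step 8 | dur = max(L[8]=9, C[7]=6) = 9
step 9 | dur = C[8]=? = C[8]  (unknown; binding)
sum of known step durations = 68
dur[9] = total - known = 75 - 68 = 7
C[8] is the binding max in step 9, so C[8] = dur[9] = 7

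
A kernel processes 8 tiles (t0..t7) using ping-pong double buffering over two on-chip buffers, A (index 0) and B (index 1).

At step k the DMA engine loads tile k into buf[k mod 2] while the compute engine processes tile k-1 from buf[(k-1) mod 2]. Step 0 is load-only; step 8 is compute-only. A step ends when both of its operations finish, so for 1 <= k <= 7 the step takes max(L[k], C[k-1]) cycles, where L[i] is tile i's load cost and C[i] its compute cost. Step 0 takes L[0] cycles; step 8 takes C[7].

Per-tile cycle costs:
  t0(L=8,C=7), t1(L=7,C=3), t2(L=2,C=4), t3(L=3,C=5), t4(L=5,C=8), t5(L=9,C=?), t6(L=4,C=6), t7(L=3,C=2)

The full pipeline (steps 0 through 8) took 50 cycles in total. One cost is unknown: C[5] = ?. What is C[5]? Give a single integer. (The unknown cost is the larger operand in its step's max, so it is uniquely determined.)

step 0: dur = L[0]=8 = 8
step 1: dur = max(L[1]=7, C[0]=7) = 7
step 2: dur = max(L[2]=2, C[1]=3) = 3
step 3: dur = max(L[3]=3, C[2]=4) = 4
step 4: dur = max(L[4]=5, C[3]=5) = 5
step 5: dur = max(L[5]=9, C[4]=8) = 9
step 6: dur = max(L[6]=4, C[5]=?) = C[5]  (unknown; binding)
step 7: dur = max(L[7]=3, C[6]=6) = 6
step 8: dur = C[7]=2 = 2
sum of known step durations = 44
dur[6] = total - known = 50 - 44 = 6
C[5] is the binding max in step 6, so C[5] = dur[6] = 6

C[5] = 6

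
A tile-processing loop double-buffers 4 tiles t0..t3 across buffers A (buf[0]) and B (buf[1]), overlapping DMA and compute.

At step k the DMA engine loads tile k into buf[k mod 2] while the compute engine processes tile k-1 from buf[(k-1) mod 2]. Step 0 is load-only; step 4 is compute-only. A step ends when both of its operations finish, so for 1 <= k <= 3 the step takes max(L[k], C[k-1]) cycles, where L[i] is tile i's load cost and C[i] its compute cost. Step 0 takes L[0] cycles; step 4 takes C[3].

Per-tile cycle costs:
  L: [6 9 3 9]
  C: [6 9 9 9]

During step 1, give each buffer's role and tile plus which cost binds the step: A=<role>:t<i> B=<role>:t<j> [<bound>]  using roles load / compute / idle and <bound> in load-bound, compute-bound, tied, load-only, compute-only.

k=0 load=t0/6c comp=- wait=6 total=6
k=1 load=t1/9c comp=t0/6c wait=9 total=15
k=2 load=t2/3c comp=t1/9c wait=9 total=24
k=3 load=t3/9c comp=t2/9c wait=9 total=33
k=4 load=- comp=t3/9c wait=9 total=42

step 1: A=compute:t0 B=load:t1 [load-bound]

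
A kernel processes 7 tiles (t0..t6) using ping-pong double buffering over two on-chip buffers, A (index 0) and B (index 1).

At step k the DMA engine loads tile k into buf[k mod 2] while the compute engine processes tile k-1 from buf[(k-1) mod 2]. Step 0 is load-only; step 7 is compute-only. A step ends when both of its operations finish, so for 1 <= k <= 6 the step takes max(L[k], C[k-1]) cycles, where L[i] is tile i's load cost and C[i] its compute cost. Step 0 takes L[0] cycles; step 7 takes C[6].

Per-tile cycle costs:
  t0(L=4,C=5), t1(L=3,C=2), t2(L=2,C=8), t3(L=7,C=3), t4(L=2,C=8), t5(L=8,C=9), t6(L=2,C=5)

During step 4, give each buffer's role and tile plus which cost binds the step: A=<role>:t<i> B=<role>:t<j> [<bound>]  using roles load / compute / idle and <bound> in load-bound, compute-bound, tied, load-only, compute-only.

step 0: L[0]=4 → dur=4, Σ=4 | A=load:t0 B=idle [load-only]
step 1: L[1]=3 C[0]=5 → dur=5, Σ=9 | A=compute:t0 B=load:t1 [compute-bound]
step 2: L[2]=2 C[1]=2 → dur=2, Σ=11 | A=load:t2 B=compute:t1 [tied]
step 3: L[3]=7 C[2]=8 → dur=8, Σ=19 | A=compute:t2 B=load:t3 [compute-bound]
step 4: L[4]=2 C[3]=3 → dur=3, Σ=22 | A=load:t4 B=compute:t3 [compute-bound]
step 5: L[5]=8 C[4]=8 → dur=8, Σ=30 | A=compute:t4 B=load:t5 [tied]
step 6: L[6]=2 C[5]=9 → dur=9, Σ=39 | A=load:t6 B=compute:t5 [compute-bound]
step 7: C[6]=5 → dur=5, Σ=44 | A=compute:t6 B=idle [compute-only]

step 4: A=load:t4 B=compute:t3 [compute-bound]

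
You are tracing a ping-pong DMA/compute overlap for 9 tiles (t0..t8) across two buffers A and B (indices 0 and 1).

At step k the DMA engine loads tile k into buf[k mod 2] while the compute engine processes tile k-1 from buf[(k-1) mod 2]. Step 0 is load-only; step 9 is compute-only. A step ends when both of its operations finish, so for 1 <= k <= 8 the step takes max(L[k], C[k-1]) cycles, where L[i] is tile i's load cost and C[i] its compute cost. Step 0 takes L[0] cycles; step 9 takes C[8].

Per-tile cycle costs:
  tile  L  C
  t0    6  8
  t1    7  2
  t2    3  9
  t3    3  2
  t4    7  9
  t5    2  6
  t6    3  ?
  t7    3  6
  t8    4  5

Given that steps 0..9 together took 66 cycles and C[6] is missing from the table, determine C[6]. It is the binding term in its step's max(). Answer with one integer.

C[6] = 7

step 0 = dur = L[0]=6 = 6
step 1 = dur = max(L[1]=7, C[0]=8) = 8
step 2 = dur = max(L[2]=3, C[1]=2) = 3
step 3 = dur = max(L[3]=3, C[2]=9) = 9
step 4 = dur = max(L[4]=7, C[3]=2) = 7
step 5 = dur = max(L[5]=2, C[4]=9) = 9
step 6 = dur = max(L[6]=3, C[5]=6) = 6
step 7 = dur = max(L[7]=3, C[6]=?) = C[6]  (unknown; binding)
step 8 = dur = max(L[8]=4, C[7]=6) = 6
step 9 = dur = C[8]=5 = 5
sum of known step durations = 59
dur[7] = total - known = 66 - 59 = 7
C[6] is the binding max in step 7, so C[6] = dur[7] = 7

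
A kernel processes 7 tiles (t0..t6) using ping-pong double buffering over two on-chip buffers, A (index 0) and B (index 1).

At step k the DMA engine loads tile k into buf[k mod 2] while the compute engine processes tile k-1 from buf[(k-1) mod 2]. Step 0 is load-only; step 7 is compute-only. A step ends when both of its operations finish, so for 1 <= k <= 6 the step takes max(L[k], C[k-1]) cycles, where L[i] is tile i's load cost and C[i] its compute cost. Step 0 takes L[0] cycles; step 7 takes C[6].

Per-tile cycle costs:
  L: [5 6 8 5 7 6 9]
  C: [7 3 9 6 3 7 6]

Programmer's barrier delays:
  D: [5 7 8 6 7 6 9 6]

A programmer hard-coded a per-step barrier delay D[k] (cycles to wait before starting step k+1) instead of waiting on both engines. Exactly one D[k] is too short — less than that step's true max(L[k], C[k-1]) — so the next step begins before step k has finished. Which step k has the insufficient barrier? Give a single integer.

hazard at step 3

[0] required=L[0]=5=5 vs D=5 ok
[1] required=max(L[1]=6,C[0]=7)=7 vs D=7 ok
[2] required=max(L[2]=8,C[1]=3)=8 vs D=8 ok
[3] required=max(L[3]=5,C[2]=9)=9 vs D=6 SHORT
[4] required=max(L[4]=7,C[3]=6)=7 vs D=7 ok
[5] required=max(L[5]=6,C[4]=3)=6 vs D=6 ok
[6] required=max(L[6]=9,C[5]=7)=9 vs D=9 ok
[7] required=C[6]=6=6 vs D=6 ok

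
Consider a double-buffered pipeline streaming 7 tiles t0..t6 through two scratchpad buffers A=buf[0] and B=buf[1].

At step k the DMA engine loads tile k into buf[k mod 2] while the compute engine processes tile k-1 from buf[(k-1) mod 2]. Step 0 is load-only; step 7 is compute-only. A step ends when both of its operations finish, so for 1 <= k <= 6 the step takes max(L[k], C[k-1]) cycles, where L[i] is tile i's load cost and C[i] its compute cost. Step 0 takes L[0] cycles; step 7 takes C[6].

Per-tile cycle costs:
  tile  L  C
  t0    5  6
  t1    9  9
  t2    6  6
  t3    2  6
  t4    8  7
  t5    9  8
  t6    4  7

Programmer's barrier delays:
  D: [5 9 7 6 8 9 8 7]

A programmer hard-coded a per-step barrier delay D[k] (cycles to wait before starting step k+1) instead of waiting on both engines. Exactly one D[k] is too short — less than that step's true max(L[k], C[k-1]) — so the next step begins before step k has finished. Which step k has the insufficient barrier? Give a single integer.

step 0: need L[0]=5 = 5; D[0]=5 ok
step 1: need max(L[1]=9,C[0]=6) = 9; D[1]=9 ok
step 2: need max(L[2]=6,C[1]=9) = 9; D[2]=7 SHORT
step 3: need max(L[3]=2,C[2]=6) = 6; D[3]=6 ok
step 4: need max(L[4]=8,C[3]=6) = 8; D[4]=8 ok
step 5: need max(L[5]=9,C[4]=7) = 9; D[5]=9 ok
step 6: need max(L[6]=4,C[5]=8) = 8; D[6]=8 ok
step 7: need C[6]=7 = 7; D[7]=7 ok

hazard at step 2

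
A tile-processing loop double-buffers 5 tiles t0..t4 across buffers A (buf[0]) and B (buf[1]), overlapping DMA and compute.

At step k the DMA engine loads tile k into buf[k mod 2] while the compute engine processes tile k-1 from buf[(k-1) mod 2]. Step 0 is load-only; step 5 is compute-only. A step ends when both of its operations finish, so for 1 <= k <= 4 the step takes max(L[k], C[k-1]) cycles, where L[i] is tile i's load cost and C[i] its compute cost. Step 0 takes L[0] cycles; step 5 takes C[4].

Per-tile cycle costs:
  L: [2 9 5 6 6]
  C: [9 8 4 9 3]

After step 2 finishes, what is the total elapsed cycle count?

[0] DMA t0→A (2c) ∥ CU idle ⇒ 2c, clock 2
[1] DMA t1→B (9c) ∥ CU A:t0 (9c) ⇒ 9c, clock 11
[2] DMA t2→A (5c) ∥ CU B:t1 (8c) ⇒ 8c, clock 19
[3] DMA t3→B (6c) ∥ CU A:t2 (4c) ⇒ 6c, clock 25
[4] DMA t4→A (6c) ∥ CU B:t3 (9c) ⇒ 9c, clock 34
[5] DMA idle ∥ CU A:t4 (3c) ⇒ 3c, clock 37

end_cycle[2] = 19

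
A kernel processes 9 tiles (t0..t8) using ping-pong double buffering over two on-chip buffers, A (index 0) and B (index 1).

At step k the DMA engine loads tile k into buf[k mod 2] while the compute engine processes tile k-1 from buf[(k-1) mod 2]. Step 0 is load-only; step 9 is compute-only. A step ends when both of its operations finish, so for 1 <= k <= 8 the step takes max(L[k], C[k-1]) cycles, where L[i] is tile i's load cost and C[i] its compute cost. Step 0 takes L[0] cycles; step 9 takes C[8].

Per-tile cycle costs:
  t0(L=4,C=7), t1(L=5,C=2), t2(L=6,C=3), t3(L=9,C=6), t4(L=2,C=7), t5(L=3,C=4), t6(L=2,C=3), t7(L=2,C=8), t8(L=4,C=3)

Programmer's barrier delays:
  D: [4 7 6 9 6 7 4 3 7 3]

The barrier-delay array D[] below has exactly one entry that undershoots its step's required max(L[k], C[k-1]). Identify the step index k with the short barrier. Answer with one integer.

k=0 barrier L[0]=4→4c, D[0]=4 ok
k=1 barrier max(L[1]=5,C[0]=7)→7c, D[1]=7 ok
k=2 barrier max(L[2]=6,C[1]=2)→6c, D[2]=6 ok
k=3 barrier max(L[3]=9,C[2]=3)→9c, D[3]=9 ok
k=4 barrier max(L[4]=2,C[3]=6)→6c, D[4]=6 ok
k=5 barrier max(L[5]=3,C[4]=7)→7c, D[5]=7 ok
k=6 barrier max(L[6]=2,C[5]=4)→4c, D[6]=4 ok
k=7 barrier max(L[7]=2,C[6]=3)→3c, D[7]=3 ok
k=8 barrier max(L[8]=4,C[7]=8)→8c, D[8]=7 SHORT
k=9 barrier C[8]=3→3c, D[9]=3 ok

hazard at step 8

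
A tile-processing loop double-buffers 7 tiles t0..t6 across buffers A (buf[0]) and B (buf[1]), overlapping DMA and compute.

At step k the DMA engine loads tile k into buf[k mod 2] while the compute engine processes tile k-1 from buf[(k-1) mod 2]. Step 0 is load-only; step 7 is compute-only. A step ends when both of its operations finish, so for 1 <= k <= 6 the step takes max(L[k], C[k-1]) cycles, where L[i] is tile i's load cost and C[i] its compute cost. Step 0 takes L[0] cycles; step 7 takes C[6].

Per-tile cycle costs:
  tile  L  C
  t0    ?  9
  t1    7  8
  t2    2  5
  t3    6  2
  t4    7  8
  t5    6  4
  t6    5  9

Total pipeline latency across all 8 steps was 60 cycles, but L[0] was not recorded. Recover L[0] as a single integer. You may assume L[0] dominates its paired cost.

step 0: dur = L[0]=? = L[0]  (unknown; binding)
step 1: dur = max(L[1]=7, C[0]=9) = 9
step 2: dur = max(L[2]=2, C[1]=8) = 8
step 3: dur = max(L[3]=6, C[2]=5) = 6
step 4: dur = max(L[4]=7, C[3]=2) = 7
step 5: dur = max(L[5]=6, C[4]=8) = 8
step 6: dur = max(L[6]=5, C[5]=4) = 5
step 7: dur = C[6]=9 = 9
sum of known step durations = 52
dur[0] = total - known = 60 - 52 = 8
L[0] is the binding max in step 0, so L[0] = dur[0] = 8

L[0] = 8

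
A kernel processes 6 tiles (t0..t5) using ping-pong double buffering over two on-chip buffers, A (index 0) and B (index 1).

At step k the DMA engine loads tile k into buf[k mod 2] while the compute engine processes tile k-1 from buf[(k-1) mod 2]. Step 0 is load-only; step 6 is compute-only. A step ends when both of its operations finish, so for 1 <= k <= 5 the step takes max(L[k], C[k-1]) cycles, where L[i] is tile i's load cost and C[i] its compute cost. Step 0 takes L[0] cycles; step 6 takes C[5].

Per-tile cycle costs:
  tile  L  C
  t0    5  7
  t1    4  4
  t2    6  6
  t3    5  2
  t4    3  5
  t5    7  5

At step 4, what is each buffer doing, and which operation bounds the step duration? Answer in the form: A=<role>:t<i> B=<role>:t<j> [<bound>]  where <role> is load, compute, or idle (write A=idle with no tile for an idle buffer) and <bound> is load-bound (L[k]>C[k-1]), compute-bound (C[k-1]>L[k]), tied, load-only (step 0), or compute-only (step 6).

  0. 5=5c; end=5; A:t0 B:-
  1. max(4,7)=7c; end=12; A:t0 B:t1
  2. max(6,4)=6c; end=18; A:t2 B:t1
  3. max(5,6)=6c; end=24; A:t2 B:t3
  4. max(3,2)=3c; end=27; A:t4 B:t3
  5. max(7,5)=7c; end=34; A:t4 B:t5
  6. 5=5c; end=39; A:t4 B:t5

step 4: A=load:t4 B=compute:t3 [load-bound]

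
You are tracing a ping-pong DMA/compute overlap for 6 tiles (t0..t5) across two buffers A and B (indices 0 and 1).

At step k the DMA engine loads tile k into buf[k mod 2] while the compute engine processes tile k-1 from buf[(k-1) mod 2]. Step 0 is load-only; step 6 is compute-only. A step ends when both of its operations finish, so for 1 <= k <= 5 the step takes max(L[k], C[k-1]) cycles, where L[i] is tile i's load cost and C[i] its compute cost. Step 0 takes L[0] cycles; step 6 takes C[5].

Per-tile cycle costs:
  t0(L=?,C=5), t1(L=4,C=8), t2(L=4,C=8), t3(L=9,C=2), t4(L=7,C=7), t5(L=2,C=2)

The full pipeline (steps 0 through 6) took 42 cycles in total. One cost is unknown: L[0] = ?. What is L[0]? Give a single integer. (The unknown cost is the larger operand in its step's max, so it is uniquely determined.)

L[0] = 4

step 0: dur = L[0]=? = L[0]  (unknown; binding)
step 1: dur = max(L[1]=4, C[0]=5) = 5
step 2: dur = max(L[2]=4, C[1]=8) = 8
step 3: dur = max(L[3]=9, C[2]=8) = 9
step 4: dur = max(L[4]=7, C[3]=2) = 7
step 5: dur = max(L[5]=2, C[4]=7) = 7
step 6: dur = C[5]=2 = 2
sum of known step durations = 38
dur[0] = total - known = 42 - 38 = 4
L[0] is the binding max in step 0, so L[0] = dur[0] = 4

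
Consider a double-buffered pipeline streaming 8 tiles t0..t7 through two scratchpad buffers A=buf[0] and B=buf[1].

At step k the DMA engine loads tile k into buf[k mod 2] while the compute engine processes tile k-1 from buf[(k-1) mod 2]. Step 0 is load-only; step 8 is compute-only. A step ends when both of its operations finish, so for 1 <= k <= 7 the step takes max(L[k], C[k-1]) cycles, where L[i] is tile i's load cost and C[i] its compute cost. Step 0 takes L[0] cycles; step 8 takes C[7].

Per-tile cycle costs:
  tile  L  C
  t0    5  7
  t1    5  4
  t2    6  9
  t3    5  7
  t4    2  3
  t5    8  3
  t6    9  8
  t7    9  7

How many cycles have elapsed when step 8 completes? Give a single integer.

end_cycle[8] = 67

  0. 5=5c; end=5; A:t0 B:-
  1. max(5,7)=7c; end=12; A:t0 B:t1
  2. max(6,4)=6c; end=18; A:t2 B:t1
  3. max(5,9)=9c; end=27; A:t2 B:t3
  4. max(2,7)=7c; end=34; A:t4 B:t3
  5. max(8,3)=8c; end=42; A:t4 B:t5
  6. max(9,3)=9c; end=51; A:t6 B:t5
  7. max(9,8)=9c; end=60; A:t6 B:t7
  8. 7=7c; end=67; A:t6 B:t7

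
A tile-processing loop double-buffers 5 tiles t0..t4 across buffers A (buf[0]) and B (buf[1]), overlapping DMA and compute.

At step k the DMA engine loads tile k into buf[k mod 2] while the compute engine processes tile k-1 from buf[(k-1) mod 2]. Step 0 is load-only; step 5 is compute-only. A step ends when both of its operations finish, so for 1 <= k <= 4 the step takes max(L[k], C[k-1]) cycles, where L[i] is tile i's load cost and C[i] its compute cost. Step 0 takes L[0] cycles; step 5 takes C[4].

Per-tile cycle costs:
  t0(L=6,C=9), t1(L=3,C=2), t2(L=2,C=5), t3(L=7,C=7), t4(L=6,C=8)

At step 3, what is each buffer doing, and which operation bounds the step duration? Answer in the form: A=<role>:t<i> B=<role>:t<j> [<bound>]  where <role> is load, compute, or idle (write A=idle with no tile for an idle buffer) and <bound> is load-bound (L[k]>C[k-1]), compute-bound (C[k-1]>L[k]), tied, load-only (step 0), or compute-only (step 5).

k=0 load=t0/6c comp=- wait=6 total=6
k=1 load=t1/3c comp=t0/9c wait=9 total=15
k=2 load=t2/2c comp=t1/2c wait=2 total=17
k=3 load=t3/7c comp=t2/5c wait=7 total=24
k=4 load=t4/6c comp=t3/7c wait=7 total=31
k=5 load=- comp=t4/8c wait=8 total=39

step 3: A=compute:t2 B=load:t3 [load-bound]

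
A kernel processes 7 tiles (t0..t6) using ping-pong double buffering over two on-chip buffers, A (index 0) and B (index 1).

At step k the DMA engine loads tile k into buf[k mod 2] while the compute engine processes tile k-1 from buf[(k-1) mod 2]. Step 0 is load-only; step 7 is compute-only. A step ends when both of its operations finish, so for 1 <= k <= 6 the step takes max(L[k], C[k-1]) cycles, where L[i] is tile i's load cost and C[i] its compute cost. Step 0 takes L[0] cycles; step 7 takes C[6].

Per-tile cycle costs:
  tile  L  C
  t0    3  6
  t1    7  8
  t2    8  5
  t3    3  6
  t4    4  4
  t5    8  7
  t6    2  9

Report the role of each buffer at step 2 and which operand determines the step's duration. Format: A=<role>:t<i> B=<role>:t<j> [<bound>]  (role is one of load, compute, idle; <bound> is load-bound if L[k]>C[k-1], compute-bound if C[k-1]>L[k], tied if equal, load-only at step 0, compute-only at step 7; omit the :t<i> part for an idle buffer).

  0. 3=3c; end=3; A:t0 B:-
  1. max(7,6)=7c; end=10; A:t0 B:t1
  2. max(8,8)=8c; end=18; A:t2 B:t1
  3. max(3,5)=5c; end=23; A:t2 B:t3
  4. max(4,6)=6c; end=29; A:t4 B:t3
  5. max(8,4)=8c; end=37; A:t4 B:t5
  6. max(2,7)=7c; end=44; A:t6 B:t5
  7. 9=9c; end=53; A:t6 B:t5

step 2: A=load:t2 B=compute:t1 [tied]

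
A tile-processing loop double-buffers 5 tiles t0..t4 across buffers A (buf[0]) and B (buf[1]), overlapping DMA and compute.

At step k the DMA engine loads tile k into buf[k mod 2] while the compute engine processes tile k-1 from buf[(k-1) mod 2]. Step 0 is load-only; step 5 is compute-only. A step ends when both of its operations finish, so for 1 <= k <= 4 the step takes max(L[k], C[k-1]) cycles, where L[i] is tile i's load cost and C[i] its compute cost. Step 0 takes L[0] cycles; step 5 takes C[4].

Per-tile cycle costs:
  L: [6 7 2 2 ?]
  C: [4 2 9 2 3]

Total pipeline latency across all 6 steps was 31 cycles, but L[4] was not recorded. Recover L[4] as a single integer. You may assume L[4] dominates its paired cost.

L[4] = 4

step 0 | dur = L[0]=6 = 6
step 1 | dur = max(L[1]=7, C[0]=4) = 7
step 2 | dur = max(L[2]=2, C[1]=2) = 2
step 3 | dur = max(L[3]=2, C[2]=9) = 9
step 4 | dur = max(L[4]=?, C[3]=2) = L[4]  (unknown; binding)
step 5 | dur = C[4]=3 = 3
sum of known step durations = 27
dur[4] = total - known = 31 - 27 = 4
L[4] is the binding max in step 4, so L[4] = dur[4] = 4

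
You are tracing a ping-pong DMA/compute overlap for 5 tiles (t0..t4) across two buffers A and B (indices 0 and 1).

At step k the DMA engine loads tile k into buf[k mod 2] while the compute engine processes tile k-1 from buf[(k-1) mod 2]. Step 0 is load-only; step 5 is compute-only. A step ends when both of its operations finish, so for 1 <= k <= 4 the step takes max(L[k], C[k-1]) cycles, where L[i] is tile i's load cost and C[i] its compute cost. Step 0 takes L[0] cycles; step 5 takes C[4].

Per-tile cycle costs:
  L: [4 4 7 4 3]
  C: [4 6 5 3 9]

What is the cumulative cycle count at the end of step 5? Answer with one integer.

step 0: L[0]=4 → dur=4, Σ=4 | A=load:t0 B=idle [load-only]
step 1: L[1]=4 C[0]=4 → dur=4, Σ=8 | A=compute:t0 B=load:t1 [tied]
step 2: L[2]=7 C[1]=6 → dur=7, Σ=15 | A=load:t2 B=compute:t1 [load-bound]
step 3: L[3]=4 C[2]=5 → dur=5, Σ=20 | A=compute:t2 B=load:t3 [compute-bound]
step 4: L[4]=3 C[3]=3 → dur=3, Σ=23 | A=load:t4 B=compute:t3 [tied]
step 5: C[4]=9 → dur=9, Σ=32 | A=compute:t4 B=idle [compute-only]

end_cycle[5] = 32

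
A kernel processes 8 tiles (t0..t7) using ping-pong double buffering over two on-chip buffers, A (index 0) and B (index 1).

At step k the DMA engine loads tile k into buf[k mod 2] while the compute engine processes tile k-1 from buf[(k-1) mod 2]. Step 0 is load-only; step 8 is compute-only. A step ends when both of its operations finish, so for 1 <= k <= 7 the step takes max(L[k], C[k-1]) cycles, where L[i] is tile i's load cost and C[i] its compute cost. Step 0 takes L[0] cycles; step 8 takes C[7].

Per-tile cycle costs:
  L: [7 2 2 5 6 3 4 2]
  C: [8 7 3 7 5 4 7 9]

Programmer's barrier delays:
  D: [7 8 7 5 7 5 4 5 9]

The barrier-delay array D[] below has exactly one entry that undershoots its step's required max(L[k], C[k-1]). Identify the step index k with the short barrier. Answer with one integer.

hazard at step 7

step 0: need L[0]=7 = 7; D[0]=7 ok
step 1: need max(L[1]=2,C[0]=8) = 8; D[1]=8 ok
step 2: need max(L[2]=2,C[1]=7) = 7; D[2]=7 ok
step 3: need max(L[3]=5,C[2]=3) = 5; D[3]=5 ok
step 4: need max(L[4]=6,C[3]=7) = 7; D[4]=7 ok
step 5: need max(L[5]=3,C[4]=5) = 5; D[5]=5 ok
step 6: need max(L[6]=4,C[5]=4) = 4; D[6]=4 ok
step 7: need max(L[7]=2,C[6]=7) = 7; D[7]=5 SHORT
step 8: need C[7]=9 = 9; D[8]=9 ok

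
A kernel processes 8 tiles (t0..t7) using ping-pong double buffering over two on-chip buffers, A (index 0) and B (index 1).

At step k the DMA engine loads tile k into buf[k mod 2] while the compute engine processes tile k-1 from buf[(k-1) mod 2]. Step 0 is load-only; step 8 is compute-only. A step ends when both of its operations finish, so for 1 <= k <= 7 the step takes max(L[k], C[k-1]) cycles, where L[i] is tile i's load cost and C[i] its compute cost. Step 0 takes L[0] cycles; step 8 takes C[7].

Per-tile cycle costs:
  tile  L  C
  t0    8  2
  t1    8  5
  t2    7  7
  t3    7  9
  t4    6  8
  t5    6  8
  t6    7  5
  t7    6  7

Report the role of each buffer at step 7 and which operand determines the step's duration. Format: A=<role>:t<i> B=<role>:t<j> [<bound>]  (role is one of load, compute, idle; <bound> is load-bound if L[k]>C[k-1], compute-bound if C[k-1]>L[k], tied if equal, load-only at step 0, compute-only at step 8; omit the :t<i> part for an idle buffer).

  0. 8=8c; end=8; A:t0 B:-
  1. max(8,2)=8c; end=16; A:t0 B:t1
  2. max(7,5)=7c; end=23; A:t2 B:t1
  3. max(7,7)=7c; end=30; A:t2 B:t3
  4. max(6,9)=9c; end=39; A:t4 B:t3
  5. max(6,8)=8c; end=47; A:t4 B:t5
  6. max(7,8)=8c; end=55; A:t6 B:t5
  7. max(6,5)=6c; end=61; A:t6 B:t7
  8. 7=7c; end=68; A:t6 B:t7

step 7: A=compute:t6 B=load:t7 [load-bound]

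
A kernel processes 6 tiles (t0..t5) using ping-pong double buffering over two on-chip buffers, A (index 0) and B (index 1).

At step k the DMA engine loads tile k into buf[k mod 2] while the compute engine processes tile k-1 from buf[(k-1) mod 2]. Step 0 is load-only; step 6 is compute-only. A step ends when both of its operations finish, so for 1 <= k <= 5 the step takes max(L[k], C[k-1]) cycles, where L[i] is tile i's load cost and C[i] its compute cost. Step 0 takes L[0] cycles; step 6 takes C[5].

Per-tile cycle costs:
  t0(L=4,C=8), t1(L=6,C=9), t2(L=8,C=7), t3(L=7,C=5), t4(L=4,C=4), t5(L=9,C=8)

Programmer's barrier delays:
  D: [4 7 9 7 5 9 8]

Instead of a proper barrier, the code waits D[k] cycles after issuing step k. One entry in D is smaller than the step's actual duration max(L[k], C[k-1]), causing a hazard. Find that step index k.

hazard at step 1

[0] required=L[0]=4=4 vs D=4 ok
[1] required=max(L[1]=6,C[0]=8)=8 vs D=7 SHORT
[2] required=max(L[2]=8,C[1]=9)=9 vs D=9 ok
[3] required=max(L[3]=7,C[2]=7)=7 vs D=7 ok
[4] required=max(L[4]=4,C[3]=5)=5 vs D=5 ok
[5] required=max(L[5]=9,C[4]=4)=9 vs D=9 ok
[6] required=C[5]=8=8 vs D=8 ok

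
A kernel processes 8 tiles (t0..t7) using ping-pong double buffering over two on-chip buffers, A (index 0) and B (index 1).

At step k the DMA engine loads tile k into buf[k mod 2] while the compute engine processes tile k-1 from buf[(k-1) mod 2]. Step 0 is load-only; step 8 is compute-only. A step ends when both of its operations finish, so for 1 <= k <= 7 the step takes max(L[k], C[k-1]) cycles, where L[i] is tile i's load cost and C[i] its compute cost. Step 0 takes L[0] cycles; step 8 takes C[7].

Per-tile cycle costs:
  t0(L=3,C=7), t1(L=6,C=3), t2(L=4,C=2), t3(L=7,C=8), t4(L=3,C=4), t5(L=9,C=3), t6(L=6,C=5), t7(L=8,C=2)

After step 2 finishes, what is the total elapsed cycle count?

end_cycle[2] = 14

  0. 3=3c; end=3; A:t0 B:-
  1. max(6,7)=7c; end=10; A:t0 B:t1
  2. max(4,3)=4c; end=14; A:t2 B:t1
  3. max(7,2)=7c; end=21; A:t2 B:t3
  4. max(3,8)=8c; end=29; A:t4 B:t3
  5. max(9,4)=9c; end=38; A:t4 B:t5
  6. max(6,3)=6c; end=44; A:t6 B:t5
  7. max(8,5)=8c; end=52; A:t6 B:t7
  8. 2=2c; end=54; A:t6 B:t7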